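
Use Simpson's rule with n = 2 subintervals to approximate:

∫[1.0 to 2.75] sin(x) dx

f(x) = sin(x)
a = 1.0, b = 2.75, n = 2
h = (b - a)/n = 0.875000

Simpson's rule: (h/3)[f(x₀) + 4f(x₁) + 2f(x₂) + ... + f(xₙ)]

x_0 = 1.0000, f(x_0) = 0.841471, coefficient = 1
x_1 = 1.8750, f(x_1) = 0.954086, coefficient = 4
x_2 = 2.7500, f(x_2) = 0.381661, coefficient = 1

I ≈ (0.875000/3) × 5.039475 = 1.469847
Exact value: 1.464605
Error: 0.005242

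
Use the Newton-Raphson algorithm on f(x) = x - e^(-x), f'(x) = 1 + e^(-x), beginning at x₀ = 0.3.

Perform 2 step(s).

f(x) = x - e^(-x)
f'(x) = 1 + e^(-x)
x₀ = 0.3

Newton-Raphson formula: x_{n+1} = x_n - f(x_n)/f'(x_n)

Iteration 1:
  f(0.300000) = -0.440818
  f'(0.300000) = 1.740818
  x_1 = 0.300000 - (-0.440818)/1.740818 = 0.553225
Iteration 2:
  f(0.553225) = -0.021868
  f'(0.553225) = 1.575092
  x_2 = 0.553225 - (-0.021868)/1.575092 = 0.567108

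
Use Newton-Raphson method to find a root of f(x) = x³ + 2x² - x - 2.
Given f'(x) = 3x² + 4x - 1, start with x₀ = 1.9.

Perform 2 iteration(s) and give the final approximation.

f(x) = x³ + 2x² - x - 2
f'(x) = 3x² + 4x - 1
x₀ = 1.9

Newton-Raphson formula: x_{n+1} = x_n - f(x_n)/f'(x_n)

Iteration 1:
  f(1.900000) = 10.179000
  f'(1.900000) = 17.430000
  x_1 = 1.900000 - 10.179000/17.430000 = 1.316007
Iteration 2:
  f(1.316007) = 2.426900
  f'(1.316007) = 9.459650
  x_2 = 1.316007 - 2.426900/9.459650 = 1.059454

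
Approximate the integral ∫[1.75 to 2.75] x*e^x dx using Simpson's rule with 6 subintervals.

f(x) = x*e^x
a = 1.75, b = 2.75, n = 6
h = (b - a)/n = 0.166667

Simpson's rule: (h/3)[f(x₀) + 4f(x₁) + 2f(x₂) + ... + f(xₙ)]

x_0 = 1.7500, f(x_0) = 10.070555, coefficient = 1
x_1 = 1.9167, f(x_1) = 13.029998, coefficient = 4
x_2 = 2.0833, f(x_2) = 16.731656, coefficient = 2
x_3 = 2.2500, f(x_3) = 21.347406, coefficient = 4
x_4 = 2.4167, f(x_4) = 27.087053, coefficient = 2
x_5 = 2.5833, f(x_5) = 34.206439, coefficient = 4
x_6 = 2.7500, f(x_6) = 43.017238, coefficient = 1

I ≈ (0.166667/3) × 415.060578 = 23.058921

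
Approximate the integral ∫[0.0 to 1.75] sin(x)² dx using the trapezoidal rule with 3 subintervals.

f(x) = sin(x)²
a = 0.0, b = 1.75, n = 3
h = (b - a)/n = 0.583333

Trapezoidal rule: (h/2)[f(x₀) + 2f(x₁) + 2f(x₂) + ... + f(xₙ)]

x_0 = 0.0000, f(x_0) = 0.000000, coefficient = 1
x_1 = 0.5833, f(x_1) = 0.303391, coefficient = 2
x_2 = 1.1667, f(x_2) = 0.845379, coefficient = 2
x_3 = 1.7500, f(x_3) = 0.968228, coefficient = 1

I ≈ (0.583333/2) × 3.265768 = 0.952516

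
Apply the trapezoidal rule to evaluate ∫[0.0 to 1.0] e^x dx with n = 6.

f(x) = e^x
a = 0.0, b = 1.0, n = 6
h = (b - a)/n = 0.166667

Trapezoidal rule: (h/2)[f(x₀) + 2f(x₁) + 2f(x₂) + ... + f(xₙ)]

x_0 = 0.0000, f(x_0) = 1.000000, coefficient = 1
x_1 = 0.1667, f(x_1) = 1.181360, coefficient = 2
x_2 = 0.3333, f(x_2) = 1.395612, coefficient = 2
x_3 = 0.5000, f(x_3) = 1.648721, coefficient = 2
x_4 = 0.6667, f(x_4) = 1.947734, coefficient = 2
x_5 = 0.8333, f(x_5) = 2.300976, coefficient = 2
x_6 = 1.0000, f(x_6) = 2.718282, coefficient = 1

I ≈ (0.166667/2) × 20.667090 = 1.722257
Exact value: 1.718282
Error: 0.003976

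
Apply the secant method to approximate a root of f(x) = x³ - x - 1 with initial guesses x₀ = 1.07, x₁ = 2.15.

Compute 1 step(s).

f(x) = x³ - x - 1
x₀ = 1.07, x₁ = 2.15

Secant formula: x_{n+1} = x_n - f(x_n)(x_n - x_{n-1})/(f(x_n) - f(x_{n-1}))

Iteration 1:
  f(1.070000) = -0.844957
  f(2.150000) = 6.788375
  x_2 = 2.150000 - 6.788375×(2.150000 - 1.070000)/(6.788375 - (-0.844957))
       = 1.189549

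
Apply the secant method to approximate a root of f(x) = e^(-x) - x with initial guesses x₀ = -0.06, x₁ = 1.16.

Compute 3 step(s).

f(x) = e^(-x) - x
x₀ = -0.06, x₁ = 1.16

Secant formula: x_{n+1} = x_n - f(x_n)(x_n - x_{n-1})/(f(x_n) - f(x_{n-1}))

Iteration 1:
  f(-0.060000) = 1.121837
  f(1.160000) = -0.846514
  x_2 = 1.160000 - (-0.846514)×(1.160000 - (-0.060000))/(-0.846514 - 1.121837)
       = 0.635324
Iteration 2:
  f(1.160000) = -0.846514
  f(0.635324) = -0.105560
  x_3 = 0.635324 - (-0.105560)×(0.635324 - 1.160000)/(-0.105560 - (-0.846514))
       = 0.560576
Iteration 3:
  f(0.635324) = -0.105560
  f(0.560576) = 0.010304
  x_4 = 0.560576 - 0.010304×(0.560576 - 0.635324)/(0.010304 - (-0.105560))
       = 0.567224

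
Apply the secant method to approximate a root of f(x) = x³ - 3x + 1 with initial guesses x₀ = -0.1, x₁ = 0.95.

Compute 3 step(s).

f(x) = x³ - 3x + 1
x₀ = -0.1, x₁ = 0.95

Secant formula: x_{n+1} = x_n - f(x_n)(x_n - x_{n-1})/(f(x_n) - f(x_{n-1}))

Iteration 1:
  f(-0.100000) = 1.299000
  f(0.950000) = -0.992625
  x_2 = 0.950000 - (-0.992625)×(0.950000 - (-0.100000))/(-0.992625 - 1.299000)
       = 0.495189
Iteration 2:
  f(0.950000) = -0.992625
  f(0.495189) = -0.364141
  x_3 = 0.495189 - (-0.364141)×(0.495189 - 0.950000)/(-0.364141 - (-0.992625))
       = 0.231674
Iteration 3:
  f(0.495189) = -0.364141
  f(0.231674) = 0.317413
  x_4 = 0.231674 - 0.317413×(0.231674 - 0.495189)/(0.317413 - (-0.364141))
       = 0.354398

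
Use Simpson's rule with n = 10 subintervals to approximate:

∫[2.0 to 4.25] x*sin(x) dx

f(x) = x*sin(x)
a = 2.0, b = 4.25, n = 10
h = (b - a)/n = 0.225000

Simpson's rule: (h/3)[f(x₀) + 4f(x₁) + 2f(x₂) + ... + f(xₙ)]

x_0 = 2.0000, f(x_0) = 1.818595, coefficient = 1
x_1 = 2.2250, f(x_1) = 1.765610, coefficient = 4
x_2 = 2.4500, f(x_2) = 1.562524, coefficient = 2
x_3 = 2.6750, f(x_3) = 1.203337, coefficient = 4
x_4 = 2.9000, f(x_4) = 0.693823, coefficient = 2
x_5 = 3.1250, f(x_5) = 0.051850, coefficient = 4
x_6 = 3.3500, f(x_6) = -0.693122, coefficient = 2
x_7 = 3.5750, f(x_7) = -1.501377, coefficient = 4
x_8 = 3.8000, f(x_8) = -2.325060, coefficient = 2
x_9 = 4.0250, f(x_9) = -3.110944, coefficient = 4
x_10 = 4.2500, f(x_10) = -3.803705, coefficient = 1

I ≈ (0.225000/3) × -9.874874 = -0.740616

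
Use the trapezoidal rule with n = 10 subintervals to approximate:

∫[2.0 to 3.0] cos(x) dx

f(x) = cos(x)
a = 2.0, b = 3.0, n = 10
h = (b - a)/n = 0.100000

Trapezoidal rule: (h/2)[f(x₀) + 2f(x₁) + 2f(x₂) + ... + f(xₙ)]

x_0 = 2.0000, f(x_0) = -0.416147, coefficient = 1
x_1 = 2.1000, f(x_1) = -0.504846, coefficient = 2
x_2 = 2.2000, f(x_2) = -0.588501, coefficient = 2
x_3 = 2.3000, f(x_3) = -0.666276, coefficient = 2
x_4 = 2.4000, f(x_4) = -0.737394, coefficient = 2
x_5 = 2.5000, f(x_5) = -0.801144, coefficient = 2
x_6 = 2.6000, f(x_6) = -0.856889, coefficient = 2
x_7 = 2.7000, f(x_7) = -0.904072, coefficient = 2
x_8 = 2.8000, f(x_8) = -0.942222, coefficient = 2
x_9 = 2.9000, f(x_9) = -0.970958, coefficient = 2
x_10 = 3.0000, f(x_10) = -0.989992, coefficient = 1

I ≈ (0.100000/2) × -15.350743 = -0.767537
Exact value: -0.768177
Error: 0.000640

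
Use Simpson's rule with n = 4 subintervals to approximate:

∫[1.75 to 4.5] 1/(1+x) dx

f(x) = 1/(1+x)
a = 1.75, b = 4.5, n = 4
h = (b - a)/n = 0.687500

Simpson's rule: (h/3)[f(x₀) + 4f(x₁) + 2f(x₂) + ... + f(xₙ)]

x_0 = 1.7500, f(x_0) = 0.363636, coefficient = 1
x_1 = 2.4375, f(x_1) = 0.290909, coefficient = 4
x_2 = 3.1250, f(x_2) = 0.242424, coefficient = 2
x_3 = 3.8125, f(x_3) = 0.207792, coefficient = 4
x_4 = 4.5000, f(x_4) = 0.181818, coefficient = 1

I ≈ (0.687500/3) × 3.025108 = 0.693254
Exact value: 0.693147
Error: 0.000107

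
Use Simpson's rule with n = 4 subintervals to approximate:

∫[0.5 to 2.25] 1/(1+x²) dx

f(x) = 1/(1+x²)
a = 0.5, b = 2.25, n = 4
h = (b - a)/n = 0.437500

Simpson's rule: (h/3)[f(x₀) + 4f(x₁) + 2f(x₂) + ... + f(xₙ)]

x_0 = 0.5000, f(x_0) = 0.800000, coefficient = 1
x_1 = 0.9375, f(x_1) = 0.532225, coefficient = 4
x_2 = 1.3750, f(x_2) = 0.345946, coefficient = 2
x_3 = 1.8125, f(x_3) = 0.233364, coefficient = 4
x_4 = 2.2500, f(x_4) = 0.164948, coefficient = 1

I ≈ (0.437500/3) × 4.719193 = 0.688216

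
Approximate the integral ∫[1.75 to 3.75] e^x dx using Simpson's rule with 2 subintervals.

f(x) = e^x
a = 1.75, b = 3.75, n = 2
h = (b - a)/n = 1.000000

Simpson's rule: (h/3)[f(x₀) + 4f(x₁) + 2f(x₂) + ... + f(xₙ)]

x_0 = 1.7500, f(x_0) = 5.754603, coefficient = 1
x_1 = 2.7500, f(x_1) = 15.642632, coefficient = 4
x_2 = 3.7500, f(x_2) = 42.521082, coefficient = 1

I ≈ (1.000000/3) × 110.846212 = 36.948737
Exact value: 36.766479
Error: 0.182258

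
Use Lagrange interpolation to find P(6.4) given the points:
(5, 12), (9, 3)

Lagrange interpolation formula:
P(x) = Σ yᵢ × Lᵢ(x)
where Lᵢ(x) = Π_{j≠i} (x - xⱼ)/(xᵢ - xⱼ)

L_0(6.4) = (6.4 - 9)/(5 - 9) = 0.650000
L_1(6.4) = (6.4 - 5)/(9 - 5) = 0.350000

P(6.4) = 12×L_0(6.4) + 3×L_1(6.4)
P(6.4) = 8.850000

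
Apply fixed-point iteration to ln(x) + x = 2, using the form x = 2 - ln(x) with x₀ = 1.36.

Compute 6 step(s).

Equation: ln(x) + x = 2
Fixed-point form: x = 2 - ln(x)
x₀ = 1.36

x_1 = g(1.360000) = 1.692515
x_2 = g(1.692515) = 1.473784
x_3 = g(1.473784) = 1.612167
x_4 = g(1.612167) = 1.522421
x_5 = g(1.522421) = 1.579698
x_6 = g(1.579698) = 1.542766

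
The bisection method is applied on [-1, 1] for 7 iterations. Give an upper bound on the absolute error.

Bisection error bound: |error| ≤ (b-a)/2^n
|error| ≤ (1 - (-1))/2^7 = 2/2^7
|error| ≤ 0.0156250000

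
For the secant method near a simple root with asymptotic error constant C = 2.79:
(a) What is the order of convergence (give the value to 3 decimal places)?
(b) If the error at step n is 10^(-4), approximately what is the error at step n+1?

(a) Secant method has superlinear convergence with order φ = (1+√5)/2 ≈ 1.618.
    This means |e_{n+1}| ≈ C|e_n|^1.618.

(b) With |e_n| = 10^(-4) and C = 2.79:
    |e_{n+1}| ≈ 2.79 × (10^(-4))^1.618 = 2.79 × 10^(-6.47)

(a) ≈ 1.618 (golden ratio); (b) |e_{n+1}| ≈ 9.407e-07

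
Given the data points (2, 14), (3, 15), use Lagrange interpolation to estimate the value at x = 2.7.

Lagrange interpolation formula:
P(x) = Σ yᵢ × Lᵢ(x)
where Lᵢ(x) = Π_{j≠i} (x - xⱼ)/(xᵢ - xⱼ)

L_0(2.7) = (2.7 - 3)/(2 - 3) = 0.300000
L_1(2.7) = (2.7 - 2)/(3 - 2) = 0.700000

P(2.7) = 14×L_0(2.7) + 15×L_1(2.7)
P(2.7) = 14.700000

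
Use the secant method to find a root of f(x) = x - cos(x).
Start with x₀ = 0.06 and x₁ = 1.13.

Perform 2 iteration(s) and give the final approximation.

f(x) = x - cos(x)
x₀ = 0.06, x₁ = 1.13

Secant formula: x_{n+1} = x_n - f(x_n)(x_n - x_{n-1})/(f(x_n) - f(x_{n-1}))

Iteration 1:
  f(0.060000) = -0.938201
  f(1.130000) = 0.703340
  x_2 = 1.130000 - 0.703340×(1.130000 - 0.060000)/(0.703340 - (-0.938201))
       = 0.671544
Iteration 2:
  f(1.130000) = 0.703340
  f(0.671544) = -0.111318
  x_3 = 0.671544 - (-0.111318)×(0.671544 - 1.130000)/(-0.111318 - 0.703340)
       = 0.734189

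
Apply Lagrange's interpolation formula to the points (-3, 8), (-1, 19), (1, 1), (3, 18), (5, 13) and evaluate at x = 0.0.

Lagrange interpolation formula:
P(x) = Σ yᵢ × Lᵢ(x)
where Lᵢ(x) = Π_{j≠i} (x - xⱼ)/(xᵢ - xⱼ)

L_0(0.0) = (0.0 - (-1))/(-3 - (-1)) × (0.0 - 1)/(-3 - 1) × (0.0 - 3)/(-3 - 3) × (0.0 - 5)/(-3 - 5) = -0.039062
L_1(0.0) = (0.0 - (-3))/(-1 - (-3)) × (0.0 - 1)/(-1 - 1) × (0.0 - 3)/(-1 - 3) × (0.0 - 5)/(-1 - 5) = 0.468750
L_2(0.0) = (0.0 - (-3))/(1 - (-3)) × (0.0 - (-1))/(1 - (-1)) × (0.0 - 3)/(1 - 3) × (0.0 - 5)/(1 - 5) = 0.703125
L_3(0.0) = (0.0 - (-3))/(3 - (-3)) × (0.0 - (-1))/(3 - (-1)) × (0.0 - 1)/(3 - 1) × (0.0 - 5)/(3 - 5) = -0.156250
L_4(0.0) = (0.0 - (-3))/(5 - (-3)) × (0.0 - (-1))/(5 - (-1)) × (0.0 - 1)/(5 - 1) × (0.0 - 3)/(5 - 3) = 0.023438

P(0.0) = 8×L_0(0.0) + 19×L_1(0.0) + 1×L_2(0.0) + 18×L_3(0.0) + 13×L_4(0.0)
P(0.0) = 6.789062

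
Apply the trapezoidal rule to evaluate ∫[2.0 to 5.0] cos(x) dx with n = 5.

f(x) = cos(x)
a = 2.0, b = 5.0, n = 5
h = (b - a)/n = 0.600000

Trapezoidal rule: (h/2)[f(x₀) + 2f(x₁) + 2f(x₂) + ... + f(xₙ)]

x_0 = 2.0000, f(x_0) = -0.416147, coefficient = 1
x_1 = 2.6000, f(x_1) = -0.856889, coefficient = 2
x_2 = 3.2000, f(x_2) = -0.998295, coefficient = 2
x_3 = 3.8000, f(x_3) = -0.790968, coefficient = 2
x_4 = 4.4000, f(x_4) = -0.307333, coefficient = 2
x_5 = 5.0000, f(x_5) = 0.283662, coefficient = 1

I ≈ (0.600000/2) × -6.039453 = -1.811836
Exact value: -1.868222
Error: 0.056386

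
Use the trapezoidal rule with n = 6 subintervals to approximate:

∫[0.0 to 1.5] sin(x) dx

f(x) = sin(x)
a = 0.0, b = 1.5, n = 6
h = (b - a)/n = 0.250000

Trapezoidal rule: (h/2)[f(x₀) + 2f(x₁) + 2f(x₂) + ... + f(xₙ)]

x_0 = 0.0000, f(x_0) = 0.000000, coefficient = 1
x_1 = 0.2500, f(x_1) = 0.247404, coefficient = 2
x_2 = 0.5000, f(x_2) = 0.479426, coefficient = 2
x_3 = 0.7500, f(x_3) = 0.681639, coefficient = 2
x_4 = 1.0000, f(x_4) = 0.841471, coefficient = 2
x_5 = 1.2500, f(x_5) = 0.948985, coefficient = 2
x_6 = 1.5000, f(x_6) = 0.997495, coefficient = 1

I ≈ (0.250000/2) × 7.395343 = 0.924418
Exact value: 0.929263
Error: 0.004845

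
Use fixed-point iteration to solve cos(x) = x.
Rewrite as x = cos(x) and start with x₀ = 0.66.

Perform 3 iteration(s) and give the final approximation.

Equation: cos(x) = x
Fixed-point form: x = cos(x)
x₀ = 0.66

x_1 = g(0.660000) = 0.789992
x_2 = g(0.789992) = 0.703851
x_3 = g(0.703851) = 0.762356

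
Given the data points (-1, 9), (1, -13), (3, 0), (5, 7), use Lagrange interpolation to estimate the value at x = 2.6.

Lagrange interpolation formula:
P(x) = Σ yᵢ × Lᵢ(x)
where Lᵢ(x) = Π_{j≠i} (x - xⱼ)/(xᵢ - xⱼ)

L_0(2.6) = (2.6 - 1)/(-1 - 1) × (2.6 - 3)/(-1 - 3) × (2.6 - 5)/(-1 - 5) = -0.032000
L_1(2.6) = (2.6 - (-1))/(1 - (-1)) × (2.6 - 3)/(1 - 3) × (2.6 - 5)/(1 - 5) = 0.216000
L_2(2.6) = (2.6 - (-1))/(3 - (-1)) × (2.6 - 1)/(3 - 1) × (2.6 - 5)/(3 - 5) = 0.864000
L_3(2.6) = (2.6 - (-1))/(5 - (-1)) × (2.6 - 1)/(5 - 1) × (2.6 - 3)/(5 - 3) = -0.048000

P(2.6) = 9×L_0(2.6) + (-13)×L_1(2.6) + 0×L_2(2.6) + 7×L_3(2.6)
P(2.6) = -3.432000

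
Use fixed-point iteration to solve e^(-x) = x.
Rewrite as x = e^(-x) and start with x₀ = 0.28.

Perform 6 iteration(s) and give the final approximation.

Equation: e^(-x) = x
Fixed-point form: x = e^(-x)
x₀ = 0.28

x_1 = g(0.280000) = 0.755784
x_2 = g(0.755784) = 0.469642
x_3 = g(0.469642) = 0.625226
x_4 = g(0.625226) = 0.535141
x_5 = g(0.535141) = 0.585587
x_6 = g(0.585587) = 0.556779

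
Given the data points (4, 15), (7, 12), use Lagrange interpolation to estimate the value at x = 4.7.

Lagrange interpolation formula:
P(x) = Σ yᵢ × Lᵢ(x)
where Lᵢ(x) = Π_{j≠i} (x - xⱼ)/(xᵢ - xⱼ)

L_0(4.7) = (4.7 - 7)/(4 - 7) = 0.766667
L_1(4.7) = (4.7 - 4)/(7 - 4) = 0.233333

P(4.7) = 15×L_0(4.7) + 12×L_1(4.7)
P(4.7) = 14.300000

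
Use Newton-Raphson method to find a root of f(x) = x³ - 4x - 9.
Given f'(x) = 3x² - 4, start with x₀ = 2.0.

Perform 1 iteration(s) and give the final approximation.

f(x) = x³ - 4x - 9
f'(x) = 3x² - 4
x₀ = 2.0

Newton-Raphson formula: x_{n+1} = x_n - f(x_n)/f'(x_n)

Iteration 1:
  f(2.000000) = -9.000000
  f'(2.000000) = 8.000000
  x_1 = 2.000000 - (-9.000000)/8.000000 = 3.125000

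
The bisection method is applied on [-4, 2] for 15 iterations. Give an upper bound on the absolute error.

Bisection error bound: |error| ≤ (b-a)/2^n
|error| ≤ (2 - (-4))/2^15 = 6/2^15
|error| ≤ 0.0001831055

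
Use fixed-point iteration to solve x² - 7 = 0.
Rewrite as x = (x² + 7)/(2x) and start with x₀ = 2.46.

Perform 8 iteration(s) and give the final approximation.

Equation: x² - 7 = 0
Fixed-point form: x = (x² + 7)/(2x)
x₀ = 2.46

x_1 = g(2.460000) = 2.652764
x_2 = g(2.652764) = 2.645761
x_3 = g(2.645761) = 2.645751
x_4 = g(2.645751) = 2.645751
x_5 = g(2.645751) = 2.645751
x_6 = g(2.645751) = 2.645751
x_7 = g(2.645751) = 2.645751
x_8 = g(2.645751) = 2.645751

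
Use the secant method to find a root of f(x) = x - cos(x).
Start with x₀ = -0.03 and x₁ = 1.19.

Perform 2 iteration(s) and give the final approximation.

f(x) = x - cos(x)
x₀ = -0.03, x₁ = 1.19

Secant formula: x_{n+1} = x_n - f(x_n)(x_n - x_{n-1})/(f(x_n) - f(x_{n-1}))

Iteration 1:
  f(-0.030000) = -1.029550
  f(1.190000) = 0.818340
  x_2 = 1.190000 - 0.818340×(1.190000 - (-0.030000))/(0.818340 - (-1.029550))
       = 0.649722
Iteration 2:
  f(1.190000) = 0.818340
  f(0.649722) = -0.146530
  x_3 = 0.649722 - (-0.146530)×(0.649722 - 1.190000)/(-0.146530 - 0.818340)
       = 0.731771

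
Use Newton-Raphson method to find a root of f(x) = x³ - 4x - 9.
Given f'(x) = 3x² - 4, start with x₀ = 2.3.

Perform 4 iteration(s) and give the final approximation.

f(x) = x³ - 4x - 9
f'(x) = 3x² - 4
x₀ = 2.3

Newton-Raphson formula: x_{n+1} = x_n - f(x_n)/f'(x_n)

Iteration 1:
  f(2.300000) = -6.033000
  f'(2.300000) = 11.870000
  x_1 = 2.300000 - (-6.033000)/11.870000 = 2.808256
Iteration 2:
  f(2.808256) = 1.913732
  f'(2.808256) = 19.658907
  x_2 = 2.808256 - 1.913732/19.658907 = 2.710909
Iteration 3:
  f(2.710909) = 0.078914
  f'(2.710909) = 18.047087
  x_3 = 2.710909 - 0.078914/18.047087 = 2.706537
Iteration 4:
  f(2.706537) = 0.000155
  f'(2.706537) = 17.976021
  x_4 = 2.706537 - 0.000155/17.976021 = 2.706528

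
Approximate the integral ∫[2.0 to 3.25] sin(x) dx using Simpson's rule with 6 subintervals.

f(x) = sin(x)
a = 2.0, b = 3.25, n = 6
h = (b - a)/n = 0.208333

Simpson's rule: (h/3)[f(x₀) + 4f(x₁) + 2f(x₂) + ... + f(xₙ)]

x_0 = 2.0000, f(x_0) = 0.909297, coefficient = 1
x_1 = 2.2083, f(x_1) = 0.803564, coefficient = 4
x_2 = 2.4167, f(x_2) = 0.663080, coefficient = 2
x_3 = 2.6250, f(x_3) = 0.493920, coefficient = 4
x_4 = 2.8333, f(x_4) = 0.303400, coefficient = 2
x_5 = 3.0417, f(x_5) = 0.099760, coefficient = 4
x_6 = 3.2500, f(x_6) = -0.108195, coefficient = 1

I ≈ (0.208333/3) × 8.323040 = 0.577989
Exact value: 0.577983
Error: 0.000006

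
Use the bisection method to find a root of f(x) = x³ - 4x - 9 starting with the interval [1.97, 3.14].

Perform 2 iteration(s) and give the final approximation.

f(x) = x³ - 4x - 9
Initial interval: [1.97, 3.14]

Iteration 1:
  c_1 = (1.970000 + 3.140000)/2 = 2.555000
  f(c_1) = f(2.555000) = -2.540896
  f(a) × f(c) ≥ 0, new interval: [2.555000, 3.140000]
Iteration 2:
  c_2 = (2.555000 + 3.140000)/2 = 2.847500
  f(c_2) = f(2.847500) = 2.698260
  f(a) × f(c) < 0, new interval: [2.555000, 2.847500]

After 2 iteration(s), the approximation is c_2 = 2.847500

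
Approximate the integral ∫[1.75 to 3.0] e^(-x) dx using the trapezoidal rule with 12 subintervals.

f(x) = e^(-x)
a = 1.75, b = 3.0, n = 12
h = (b - a)/n = 0.104167

Trapezoidal rule: (h/2)[f(x₀) + 2f(x₁) + 2f(x₂) + ... + f(xₙ)]

x_0 = 1.7500, f(x_0) = 0.173774, coefficient = 1
x_1 = 1.8542, f(x_1) = 0.156583, coefficient = 2
x_2 = 1.9583, f(x_2) = 0.141093, coefficient = 2
x_3 = 2.0625, f(x_3) = 0.127136, coefficient = 2
x_4 = 2.1667, f(x_4) = 0.114559, coefficient = 2
x_5 = 2.2708, f(x_5) = 0.103226, coefficient = 2
x_6 = 2.3750, f(x_6) = 0.093014, coefficient = 2
x_7 = 2.4792, f(x_7) = 0.083813, coefficient = 2
x_8 = 2.5833, f(x_8) = 0.075522, coefficient = 2
x_9 = 2.6875, f(x_9) = 0.068051, coefficient = 2
x_10 = 2.7917, f(x_10) = 0.061319, coefficient = 2
x_11 = 2.8958, f(x_11) = 0.055253, coefficient = 2
x_12 = 3.0000, f(x_12) = 0.049787, coefficient = 1

I ≈ (0.104167/2) × 2.382700 = 0.124099
Exact value: 0.123987
Error: 0.000112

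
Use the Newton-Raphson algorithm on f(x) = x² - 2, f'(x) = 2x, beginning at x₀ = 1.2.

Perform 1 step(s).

f(x) = x² - 2
f'(x) = 2x
x₀ = 1.2

Newton-Raphson formula: x_{n+1} = x_n - f(x_n)/f'(x_n)

Iteration 1:
  f(1.200000) = -0.560000
  f'(1.200000) = 2.400000
  x_1 = 1.200000 - (-0.560000)/2.400000 = 1.433333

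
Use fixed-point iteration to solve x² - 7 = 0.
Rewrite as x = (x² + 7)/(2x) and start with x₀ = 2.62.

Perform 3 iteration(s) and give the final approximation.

Equation: x² - 7 = 0
Fixed-point form: x = (x² + 7)/(2x)
x₀ = 2.62

x_1 = g(2.620000) = 2.645878
x_2 = g(2.645878) = 2.645751
x_3 = g(2.645751) = 2.645751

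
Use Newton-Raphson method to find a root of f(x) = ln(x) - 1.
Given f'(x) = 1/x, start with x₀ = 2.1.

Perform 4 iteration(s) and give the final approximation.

f(x) = ln(x) - 1
f'(x) = 1/x
x₀ = 2.1

Newton-Raphson formula: x_{n+1} = x_n - f(x_n)/f'(x_n)

Iteration 1:
  f(2.100000) = -0.258063
  f'(2.100000) = 0.476190
  x_1 = 2.100000 - (-0.258063)/0.476190 = 2.641932
Iteration 2:
  f(2.641932) = -0.028490
  f'(2.641932) = 0.378511
  x_2 = 2.641932 - (-0.028490)/0.378511 = 2.717199
Iteration 3:
  f(2.717199) = -0.000398
  f'(2.717199) = 0.368026
  x_3 = 2.717199 - (-0.000398)/0.368026 = 2.718282
Iteration 4:
  f(2.718282) = 0.000000
  f'(2.718282) = 0.367879
  x_4 = 2.718282 - 0.000000/0.367879 = 2.718282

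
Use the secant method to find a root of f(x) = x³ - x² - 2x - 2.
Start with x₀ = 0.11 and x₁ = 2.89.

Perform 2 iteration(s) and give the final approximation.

f(x) = x³ - x² - 2x - 2
x₀ = 0.11, x₁ = 2.89

Secant formula: x_{n+1} = x_n - f(x_n)(x_n - x_{n-1})/(f(x_n) - f(x_{n-1}))

Iteration 1:
  f(0.110000) = -2.230769
  f(2.890000) = 8.005469
  x_2 = 2.890000 - 8.005469×(2.890000 - 0.110000)/(8.005469 - (-2.230769))
       = 0.715842
Iteration 2:
  f(2.890000) = 8.005469
  f(0.715842) = -3.577294
  x_3 = 0.715842 - (-3.577294)×(0.715842 - 2.890000)/(-3.577294 - 8.005469)
       = 1.387322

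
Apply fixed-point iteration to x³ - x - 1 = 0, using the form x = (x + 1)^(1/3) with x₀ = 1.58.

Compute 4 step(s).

Equation: x³ - x - 1 = 0
Fixed-point form: x = (x + 1)^(1/3)
x₀ = 1.58

x_1 = g(1.580000) = 1.371534
x_2 = g(1.371534) = 1.333551
x_3 = g(1.333551) = 1.326394
x_4 = g(1.326394) = 1.325036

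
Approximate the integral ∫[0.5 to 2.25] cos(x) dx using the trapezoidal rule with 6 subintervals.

f(x) = cos(x)
a = 0.5, b = 2.25, n = 6
h = (b - a)/n = 0.291667

Trapezoidal rule: (h/2)[f(x₀) + 2f(x₁) + 2f(x₂) + ... + f(xₙ)]

x_0 = 0.5000, f(x_0) = 0.877583, coefficient = 1
x_1 = 0.7917, f(x_1) = 0.702660, coefficient = 2
x_2 = 1.0833, f(x_2) = 0.468386, coefficient = 2
x_3 = 1.3750, f(x_3) = 0.194548, coefficient = 2
x_4 = 1.6667, f(x_4) = -0.095724, coefficient = 2
x_5 = 1.9583, f(x_5) = -0.377909, coefficient = 2
x_6 = 2.2500, f(x_6) = -0.628174, coefficient = 1

I ≈ (0.291667/2) × 2.033331 = 0.296528
Exact value: 0.298648
Error: 0.002120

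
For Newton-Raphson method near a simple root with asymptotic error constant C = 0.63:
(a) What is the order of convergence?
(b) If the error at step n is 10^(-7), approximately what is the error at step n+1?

(a) Newton-Raphson has quadratic (order 2) convergence near simple roots.
    This means |e_{n+1}| ≈ C|e_n|².

(b) With |e_n| = 10^(-7) and C = 0.63:
    |e_{n+1}| ≈ 0.63 × (10^(-7))² = 0.63 × 10^(-14)

(a) 2 (quadratic); (b) |e_{n+1}| ≈ 6.300e-15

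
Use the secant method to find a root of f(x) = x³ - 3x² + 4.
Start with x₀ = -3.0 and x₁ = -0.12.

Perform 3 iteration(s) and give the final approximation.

f(x) = x³ - 3x² + 4
x₀ = -3.0, x₁ = -0.12

Secant formula: x_{n+1} = x_n - f(x_n)(x_n - x_{n-1})/(f(x_n) - f(x_{n-1}))

Iteration 1:
  f(-3.000000) = -50.000000
  f(-0.120000) = 3.955072
  x_2 = -0.120000 - 3.955072×(-0.120000 - (-3.000000))/(3.955072 - (-50.000000))
       = -0.331113
Iteration 2:
  f(-0.120000) = 3.955072
  f(-0.331113) = 3.634791
  x_3 = -0.331113 - 3.634791×(-0.331113 - (-0.120000))/(3.634791 - 3.955072)
       = -2.726982
Iteration 3:
  f(-0.331113) = 3.634791
  f(-2.726982) = -38.588294
  x_4 = -2.726982 - (-38.588294)×(-2.726982 - (-0.331113))/(-38.588294 - 3.634791)
       = -0.537362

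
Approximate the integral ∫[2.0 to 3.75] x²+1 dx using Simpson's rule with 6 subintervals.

f(x) = x²+1
a = 2.0, b = 3.75, n = 6
h = (b - a)/n = 0.291667

Simpson's rule: (h/3)[f(x₀) + 4f(x₁) + 2f(x₂) + ... + f(xₙ)]

x_0 = 2.0000, f(x_0) = 5.000000, coefficient = 1
x_1 = 2.2917, f(x_1) = 6.251736, coefficient = 4
x_2 = 2.5833, f(x_2) = 7.673611, coefficient = 2
x_3 = 2.8750, f(x_3) = 9.265625, coefficient = 4
x_4 = 3.1667, f(x_4) = 11.027778, coefficient = 2
x_5 = 3.4583, f(x_5) = 12.960069, coefficient = 4
x_6 = 3.7500, f(x_6) = 15.062500, coefficient = 1

I ≈ (0.291667/3) × 171.375000 = 16.661458
Exact value: 16.661458
Error: 0.000000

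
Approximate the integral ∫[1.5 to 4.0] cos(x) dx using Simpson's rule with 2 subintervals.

f(x) = cos(x)
a = 1.5, b = 4.0, n = 2
h = (b - a)/n = 1.250000

Simpson's rule: (h/3)[f(x₀) + 4f(x₁) + 2f(x₂) + ... + f(xₙ)]

x_0 = 1.5000, f(x_0) = 0.070737, coefficient = 1
x_1 = 2.7500, f(x_1) = -0.924302, coefficient = 4
x_2 = 4.0000, f(x_2) = -0.653644, coefficient = 1

I ≈ (1.250000/3) × -4.280116 = -1.783382
Exact value: -1.754297
Error: 0.029084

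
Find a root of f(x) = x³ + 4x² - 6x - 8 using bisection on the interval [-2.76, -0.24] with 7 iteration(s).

f(x) = x³ + 4x² - 6x - 8
Initial interval: [-2.76, -0.24]

Iteration 1:
  c_1 = (-2.760000 + (-0.240000))/2 = -1.500000
  f(c_1) = f(-1.500000) = 6.625000
  f(a) × f(c) ≥ 0, new interval: [-1.500000, -0.240000]
Iteration 2:
  c_2 = (-1.500000 + (-0.240000))/2 = -0.870000
  f(c_2) = f(-0.870000) = -0.410903
  f(a) × f(c) < 0, new interval: [-1.500000, -0.870000]
Iteration 3:
  c_3 = (-1.500000 + (-0.870000))/2 = -1.185000
  f(c_3) = f(-1.185000) = 3.062893
  f(a) × f(c) ≥ 0, new interval: [-1.185000, -0.870000]
Iteration 4:
  c_4 = (-1.185000 + (-0.870000))/2 = -1.027500
  f(c_4) = f(-1.027500) = 1.303235
  f(a) × f(c) ≥ 0, new interval: [-1.027500, -0.870000]
Iteration 5:
  c_5 = (-1.027500 + (-0.870000))/2 = -0.948750
  f(c_5) = f(-0.948750) = 0.439011
  f(a) × f(c) ≥ 0, new interval: [-0.948750, -0.870000]
Iteration 6:
  c_6 = (-0.948750 + (-0.870000))/2 = -0.909375
  f(c_6) = f(-0.909375) = 0.012082
  f(a) × f(c) ≥ 0, new interval: [-0.909375, -0.870000]
Iteration 7:
  c_7 = (-0.909375 + (-0.870000))/2 = -0.889687
  f(c_7) = f(-0.889687) = -0.199926
  f(a) × f(c) < 0, new interval: [-0.909375, -0.889687]

After 7 iteration(s), the approximation is c_7 = -0.889687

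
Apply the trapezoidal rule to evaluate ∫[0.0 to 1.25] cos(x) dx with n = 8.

f(x) = cos(x)
a = 0.0, b = 1.25, n = 8
h = (b - a)/n = 0.156250

Trapezoidal rule: (h/2)[f(x₀) + 2f(x₁) + 2f(x₂) + ... + f(xₙ)]

x_0 = 0.0000, f(x_0) = 1.000000, coefficient = 1
x_1 = 0.1562, f(x_1) = 0.987818, coefficient = 2
x_2 = 0.3125, f(x_2) = 0.951568, coefficient = 2
x_3 = 0.4688, f(x_3) = 0.892134, coefficient = 2
x_4 = 0.6250, f(x_4) = 0.810963, coefficient = 2
x_5 = 0.7812, f(x_5) = 0.710034, coefficient = 2
x_6 = 0.9375, f(x_6) = 0.591805, coefficient = 2
x_7 = 1.0938, f(x_7) = 0.459157, coefficient = 2
x_8 = 1.2500, f(x_8) = 0.315322, coefficient = 1

I ≈ (0.156250/2) × 12.122280 = 0.947053
Exact value: 0.948985
Error: 0.001932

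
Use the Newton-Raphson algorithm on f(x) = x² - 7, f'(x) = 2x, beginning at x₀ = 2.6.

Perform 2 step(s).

f(x) = x² - 7
f'(x) = 2x
x₀ = 2.6

Newton-Raphson formula: x_{n+1} = x_n - f(x_n)/f'(x_n)

Iteration 1:
  f(2.600000) = -0.240000
  f'(2.600000) = 5.200000
  x_1 = 2.600000 - (-0.240000)/5.200000 = 2.646154
Iteration 2:
  f(2.646154) = 0.002130
  f'(2.646154) = 5.292308
  x_2 = 2.646154 - 0.002130/5.292308 = 2.645751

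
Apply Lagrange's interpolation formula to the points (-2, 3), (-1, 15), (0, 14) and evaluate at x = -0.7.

Lagrange interpolation formula:
P(x) = Σ yᵢ × Lᵢ(x)
where Lᵢ(x) = Π_{j≠i} (x - xⱼ)/(xᵢ - xⱼ)

L_0(-0.7) = (-0.7 - (-1))/(-2 - (-1)) × (-0.7 - 0)/(-2 - 0) = -0.105000
L_1(-0.7) = (-0.7 - (-2))/(-1 - (-2)) × (-0.7 - 0)/(-1 - 0) = 0.910000
L_2(-0.7) = (-0.7 - (-2))/(0 - (-2)) × (-0.7 - (-1))/(0 - (-1)) = 0.195000

P(-0.7) = 3×L_0(-0.7) + 15×L_1(-0.7) + 14×L_2(-0.7)
P(-0.7) = 16.065000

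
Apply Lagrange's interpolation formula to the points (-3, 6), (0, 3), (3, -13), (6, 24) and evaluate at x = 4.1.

Lagrange interpolation formula:
P(x) = Σ yᵢ × Lᵢ(x)
where Lᵢ(x) = Π_{j≠i} (x - xⱼ)/(xᵢ - xⱼ)

L_0(4.1) = (4.1 - 0)/(-3 - 0) × (4.1 - 3)/(-3 - 3) × (4.1 - 6)/(-3 - 6) = 0.052895
L_1(4.1) = (4.1 - (-3))/(0 - (-3)) × (4.1 - 3)/(0 - 3) × (4.1 - 6)/(0 - 6) = -0.274796
L_2(4.1) = (4.1 - (-3))/(3 - (-3)) × (4.1 - 0)/(3 - 0) × (4.1 - 6)/(3 - 6) = 1.024241
L_3(4.1) = (4.1 - (-3))/(6 - (-3)) × (4.1 - 0)/(6 - 0) × (4.1 - 3)/(6 - 3) = 0.197660

P(4.1) = 6×L_0(4.1) + 3×L_1(4.1) + (-13)×L_2(4.1) + 24×L_3(4.1)
P(4.1) = -9.078296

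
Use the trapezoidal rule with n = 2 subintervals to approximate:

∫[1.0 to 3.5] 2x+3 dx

f(x) = 2x+3
a = 1.0, b = 3.5, n = 2
h = (b - a)/n = 1.250000

Trapezoidal rule: (h/2)[f(x₀) + 2f(x₁) + 2f(x₂) + ... + f(xₙ)]

x_0 = 1.0000, f(x_0) = 5.000000, coefficient = 1
x_1 = 2.2500, f(x_1) = 7.500000, coefficient = 2
x_2 = 3.5000, f(x_2) = 10.000000, coefficient = 1

I ≈ (1.250000/2) × 30.000000 = 18.750000
Exact value: 18.750000
Error: 0.000000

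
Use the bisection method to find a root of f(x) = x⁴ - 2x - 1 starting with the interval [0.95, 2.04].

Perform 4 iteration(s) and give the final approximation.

f(x) = x⁴ - 2x - 1
Initial interval: [0.95, 2.04]

Iteration 1:
  c_1 = (0.950000 + 2.040000)/2 = 1.495000
  f(c_1) = f(1.495000) = 1.005337
  f(a) × f(c) < 0, new interval: [0.950000, 1.495000]
Iteration 2:
  c_2 = (0.950000 + 1.495000)/2 = 1.222500
  f(c_2) = f(1.222500) = -1.211451
  f(a) × f(c) ≥ 0, new interval: [1.222500, 1.495000]
Iteration 3:
  c_3 = (1.222500 + 1.495000)/2 = 1.358750
  f(c_3) = f(1.358750) = -0.309040
  f(a) × f(c) ≥ 0, new interval: [1.358750, 1.495000]
Iteration 4:
  c_4 = (1.358750 + 1.495000)/2 = 1.426875
  f(c_4) = f(1.426875) = 0.291433
  f(a) × f(c) < 0, new interval: [1.358750, 1.426875]

After 4 iteration(s), the approximation is c_4 = 1.426875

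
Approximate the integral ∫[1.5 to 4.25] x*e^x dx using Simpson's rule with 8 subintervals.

f(x) = x*e^x
a = 1.5, b = 4.25, n = 8
h = (b - a)/n = 0.343750

Simpson's rule: (h/3)[f(x₀) + 4f(x₁) + 2f(x₂) + ... + f(xₙ)]

x_0 = 1.5000, f(x_0) = 6.722534, coefficient = 1
x_1 = 1.8438, f(x_1) = 11.652859, coefficient = 4
x_2 = 2.1875, f(x_2) = 19.496975, coefficient = 2
x_3 = 2.5312, f(x_3) = 31.815807, coefficient = 4
x_4 = 2.8750, f(x_4) = 50.960594, coefficient = 2
x_5 = 3.2188, f(x_5) = 80.458626, coefficient = 4
x_6 = 3.5625, f(x_6) = 125.582454, coefficient = 2
x_7 = 3.9062, f(x_7) = 194.188208, coefficient = 4
x_8 = 4.2500, f(x_8) = 297.948002, coefficient = 1

I ≈ (0.343750/3) × 1969.212583 = 225.638942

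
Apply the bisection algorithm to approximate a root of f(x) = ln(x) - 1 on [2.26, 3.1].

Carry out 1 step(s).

f(x) = ln(x) - 1
Initial interval: [2.26, 3.1]

Iteration 1:
  c_1 = (2.260000 + 3.100000)/2 = 2.680000
  f(c_1) = f(2.680000) = -0.014183
  f(a) × f(c) ≥ 0, new interval: [2.680000, 3.100000]

After 1 iteration(s), the approximation is c_1 = 2.680000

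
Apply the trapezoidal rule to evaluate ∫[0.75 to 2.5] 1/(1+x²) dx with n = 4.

f(x) = 1/(1+x²)
a = 0.75, b = 2.5, n = 4
h = (b - a)/n = 0.437500

Trapezoidal rule: (h/2)[f(x₀) + 2f(x₁) + 2f(x₂) + ... + f(xₙ)]

x_0 = 0.7500, f(x_0) = 0.640000, coefficient = 1
x_1 = 1.1875, f(x_1) = 0.414911, coefficient = 2
x_2 = 1.6250, f(x_2) = 0.274678, coefficient = 2
x_3 = 2.0625, f(x_3) = 0.190335, coefficient = 2
x_4 = 2.5000, f(x_4) = 0.137931, coefficient = 1

I ≈ (0.437500/2) × 2.537778 = 0.555139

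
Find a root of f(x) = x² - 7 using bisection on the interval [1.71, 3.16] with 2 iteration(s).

f(x) = x² - 7
Initial interval: [1.71, 3.16]

Iteration 1:
  c_1 = (1.710000 + 3.160000)/2 = 2.435000
  f(c_1) = f(2.435000) = -1.070775
  f(a) × f(c) ≥ 0, new interval: [2.435000, 3.160000]
Iteration 2:
  c_2 = (2.435000 + 3.160000)/2 = 2.797500
  f(c_2) = f(2.797500) = 0.826006
  f(a) × f(c) < 0, new interval: [2.435000, 2.797500]

After 2 iteration(s), the approximation is c_2 = 2.797500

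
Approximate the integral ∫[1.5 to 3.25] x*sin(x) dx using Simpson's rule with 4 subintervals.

f(x) = x*sin(x)
a = 1.5, b = 3.25, n = 4
h = (b - a)/n = 0.437500

Simpson's rule: (h/3)[f(x₀) + 4f(x₁) + 2f(x₂) + ... + f(xₙ)]

x_0 = 1.5000, f(x_0) = 1.496242, coefficient = 1
x_1 = 1.9375, f(x_1) = 1.808684, coefficient = 4
x_2 = 2.3750, f(x_2) = 1.647502, coefficient = 2
x_3 = 2.8125, f(x_3) = 0.908956, coefficient = 4
x_4 = 3.2500, f(x_4) = -0.351634, coefficient = 1

I ≈ (0.437500/3) × 15.310174 = 2.232734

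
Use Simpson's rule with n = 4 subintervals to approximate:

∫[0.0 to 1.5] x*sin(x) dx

f(x) = x*sin(x)
a = 0.0, b = 1.5, n = 4
h = (b - a)/n = 0.375000

Simpson's rule: (h/3)[f(x₀) + 4f(x₁) + 2f(x₂) + ... + f(xₙ)]

x_0 = 0.0000, f(x_0) = 0.000000, coefficient = 1
x_1 = 0.3750, f(x_1) = 0.137352, coefficient = 4
x_2 = 0.7500, f(x_2) = 0.511229, coefficient = 2
x_3 = 1.1250, f(x_3) = 1.015051, coefficient = 4
x_4 = 1.5000, f(x_4) = 1.496242, coefficient = 1

I ≈ (0.375000/3) × 7.128314 = 0.891039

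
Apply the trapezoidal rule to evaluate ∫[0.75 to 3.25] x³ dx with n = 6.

f(x) = x³
a = 0.75, b = 3.25, n = 6
h = (b - a)/n = 0.416667

Trapezoidal rule: (h/2)[f(x₀) + 2f(x₁) + 2f(x₂) + ... + f(xₙ)]

x_0 = 0.7500, f(x_0) = 0.421875, coefficient = 1
x_1 = 1.1667, f(x_1) = 1.587963, coefficient = 2
x_2 = 1.5833, f(x_2) = 3.969329, coefficient = 2
x_3 = 2.0000, f(x_3) = 8.000000, coefficient = 2
x_4 = 2.4167, f(x_4) = 14.114005, coefficient = 2
x_5 = 2.8333, f(x_5) = 22.745370, coefficient = 2
x_6 = 3.2500, f(x_6) = 34.328125, coefficient = 1

I ≈ (0.416667/2) × 135.583333 = 28.246528
Exact value: 27.812500
Error: 0.434028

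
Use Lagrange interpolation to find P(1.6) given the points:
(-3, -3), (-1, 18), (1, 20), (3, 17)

Lagrange interpolation formula:
P(x) = Σ yᵢ × Lᵢ(x)
where Lᵢ(x) = Π_{j≠i} (x - xⱼ)/(xᵢ - xⱼ)

L_0(1.6) = (1.6 - (-1))/(-3 - (-1)) × (1.6 - 1)/(-3 - 1) × (1.6 - 3)/(-3 - 3) = 0.045500
L_1(1.6) = (1.6 - (-3))/(-1 - (-3)) × (1.6 - 1)/(-1 - 1) × (1.6 - 3)/(-1 - 3) = -0.241500
L_2(1.6) = (1.6 - (-3))/(1 - (-3)) × (1.6 - (-1))/(1 - (-1)) × (1.6 - 3)/(1 - 3) = 1.046500
L_3(1.6) = (1.6 - (-3))/(3 - (-3)) × (1.6 - (-1))/(3 - (-1)) × (1.6 - 1)/(3 - 1) = 0.149500

P(1.6) = (-3)×L_0(1.6) + 18×L_1(1.6) + 20×L_2(1.6) + 17×L_3(1.6)
P(1.6) = 18.988000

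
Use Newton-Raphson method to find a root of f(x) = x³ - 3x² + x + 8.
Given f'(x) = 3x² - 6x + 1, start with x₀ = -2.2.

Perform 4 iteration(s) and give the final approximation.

f(x) = x³ - 3x² + x + 8
f'(x) = 3x² - 6x + 1
x₀ = -2.2

Newton-Raphson formula: x_{n+1} = x_n - f(x_n)/f'(x_n)

Iteration 1:
  f(-2.200000) = -19.368000
  f'(-2.200000) = 28.720000
  x_1 = -2.200000 - (-19.368000)/28.720000 = -1.525627
Iteration 2:
  f(-1.525627) = -4.059190
  f'(-1.525627) = 17.136371
  x_2 = -1.525627 - (-4.059190)/17.136371 = -1.288751
Iteration 3:
  f(-1.288751) = -0.411848
  f'(-1.288751) = 13.715144
  x_3 = -1.288751 - (-0.411848)/13.715144 = -1.258722
Iteration 4:
  f(-1.258722) = -0.006164
  f'(-1.258722) = 13.305479
  x_4 = -1.258722 - (-0.006164)/13.305479 = -1.258259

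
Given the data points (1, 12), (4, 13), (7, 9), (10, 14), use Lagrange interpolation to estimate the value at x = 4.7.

Lagrange interpolation formula:
P(x) = Σ yᵢ × Lᵢ(x)
where Lᵢ(x) = Π_{j≠i} (x - xⱼ)/(xᵢ - xⱼ)

L_0(4.7) = (4.7 - 4)/(1 - 4) × (4.7 - 7)/(1 - 7) × (4.7 - 10)/(1 - 10) = -0.052673
L_1(4.7) = (4.7 - 1)/(4 - 1) × (4.7 - 7)/(4 - 7) × (4.7 - 10)/(4 - 10) = 0.835241
L_2(4.7) = (4.7 - 1)/(7 - 1) × (4.7 - 4)/(7 - 4) × (4.7 - 10)/(7 - 10) = 0.254204
L_3(4.7) = (4.7 - 1)/(10 - 1) × (4.7 - 4)/(10 - 4) × (4.7 - 7)/(10 - 7) = -0.036772

P(4.7) = 12×L_0(4.7) + 13×L_1(4.7) + 9×L_2(4.7) + 14×L_3(4.7)
P(4.7) = 11.999086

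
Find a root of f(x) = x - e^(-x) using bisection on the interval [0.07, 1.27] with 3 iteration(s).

f(x) = x - e^(-x)
Initial interval: [0.07, 1.27]

Iteration 1:
  c_1 = (0.070000 + 1.270000)/2 = 0.670000
  f(c_1) = f(0.670000) = 0.158291
  f(a) × f(c) < 0, new interval: [0.070000, 0.670000]
Iteration 2:
  c_2 = (0.070000 + 0.670000)/2 = 0.370000
  f(c_2) = f(0.370000) = -0.320734
  f(a) × f(c) ≥ 0, new interval: [0.370000, 0.670000]
Iteration 3:
  c_3 = (0.370000 + 0.670000)/2 = 0.520000
  f(c_3) = f(0.520000) = -0.074521
  f(a) × f(c) ≥ 0, new interval: [0.520000, 0.670000]

After 3 iteration(s), the approximation is c_3 = 0.520000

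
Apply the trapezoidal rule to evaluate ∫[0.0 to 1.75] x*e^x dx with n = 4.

f(x) = x*e^x
a = 0.0, b = 1.75, n = 4
h = (b - a)/n = 0.437500

Trapezoidal rule: (h/2)[f(x₀) + 2f(x₁) + 2f(x₂) + ... + f(xₙ)]

x_0 = 0.0000, f(x_0) = 0.000000, coefficient = 1
x_1 = 0.4375, f(x_1) = 0.677613, coefficient = 2
x_2 = 0.8750, f(x_2) = 2.099016, coefficient = 2
x_3 = 1.3125, f(x_3) = 4.876529, coefficient = 2
x_4 = 1.7500, f(x_4) = 10.070555, coefficient = 1

I ≈ (0.437500/2) × 25.376871 = 5.551191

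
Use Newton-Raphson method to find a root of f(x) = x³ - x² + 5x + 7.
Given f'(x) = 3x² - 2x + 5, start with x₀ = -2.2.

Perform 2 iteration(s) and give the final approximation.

f(x) = x³ - x² + 5x + 7
f'(x) = 3x² - 2x + 5
x₀ = -2.2

Newton-Raphson formula: x_{n+1} = x_n - f(x_n)/f'(x_n)

Iteration 1:
  f(-2.200000) = -19.488000
  f'(-2.200000) = 23.920000
  x_1 = -2.200000 - (-19.488000)/23.920000 = -1.385284
Iteration 2:
  f(-1.385284) = -4.503812
  f'(-1.385284) = 13.527606
  x_2 = -1.385284 - (-4.503812)/13.527606 = -1.052349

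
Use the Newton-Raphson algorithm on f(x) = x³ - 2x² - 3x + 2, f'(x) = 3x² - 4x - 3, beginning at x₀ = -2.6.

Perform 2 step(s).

f(x) = x³ - 2x² - 3x + 2
f'(x) = 3x² - 4x - 3
x₀ = -2.6

Newton-Raphson formula: x_{n+1} = x_n - f(x_n)/f'(x_n)

Iteration 1:
  f(-2.600000) = -21.296000
  f'(-2.600000) = 27.680000
  x_1 = -2.600000 - (-21.296000)/27.680000 = -1.830636
Iteration 2:
  f(-1.830636) = -5.345425
  f'(-1.830636) = 14.376226
  x_2 = -1.830636 - (-5.345425)/14.376226 = -1.458812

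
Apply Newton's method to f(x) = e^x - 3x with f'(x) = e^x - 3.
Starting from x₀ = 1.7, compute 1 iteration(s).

f(x) = e^x - 3x
f'(x) = e^x - 3
x₀ = 1.7

Newton-Raphson formula: x_{n+1} = x_n - f(x_n)/f'(x_n)

Iteration 1:
  f(1.700000) = 0.373947
  f'(1.700000) = 2.473947
  x_1 = 1.700000 - 0.373947/2.473947 = 1.548846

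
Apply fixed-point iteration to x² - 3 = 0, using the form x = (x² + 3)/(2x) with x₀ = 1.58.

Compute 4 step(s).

Equation: x² - 3 = 0
Fixed-point form: x = (x² + 3)/(2x)
x₀ = 1.58

x_1 = g(1.580000) = 1.739367
x_2 = g(1.739367) = 1.732066
x_3 = g(1.732066) = 1.732051
x_4 = g(1.732051) = 1.732051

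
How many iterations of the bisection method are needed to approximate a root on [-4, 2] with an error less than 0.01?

We need (b-a)/2^n ≤ 0.01
(2 - (-4))/2^n ≤ 0.01
6/2^n ≤ 0.01
2^n ≥ 600
n ≥ log₂(600) = 9.23
n ≥ 10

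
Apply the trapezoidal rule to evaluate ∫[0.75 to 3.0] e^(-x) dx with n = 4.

f(x) = e^(-x)
a = 0.75, b = 3.0, n = 4
h = (b - a)/n = 0.562500

Trapezoidal rule: (h/2)[f(x₀) + 2f(x₁) + 2f(x₂) + ... + f(xₙ)]

x_0 = 0.7500, f(x_0) = 0.472367, coefficient = 1
x_1 = 1.3125, f(x_1) = 0.269146, coefficient = 2
x_2 = 1.8750, f(x_2) = 0.153355, coefficient = 2
x_3 = 2.4375, f(x_3) = 0.087379, coefficient = 2
x_4 = 3.0000, f(x_4) = 0.049787, coefficient = 1

I ≈ (0.562500/2) × 1.541914 = 0.433663
Exact value: 0.422579
Error: 0.011084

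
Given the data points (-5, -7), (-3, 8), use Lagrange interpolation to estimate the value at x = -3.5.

Lagrange interpolation formula:
P(x) = Σ yᵢ × Lᵢ(x)
where Lᵢ(x) = Π_{j≠i} (x - xⱼ)/(xᵢ - xⱼ)

L_0(-3.5) = (-3.5 - (-3))/(-5 - (-3)) = 0.250000
L_1(-3.5) = (-3.5 - (-5))/(-3 - (-5)) = 0.750000

P(-3.5) = (-7)×L_0(-3.5) + 8×L_1(-3.5)
P(-3.5) = 4.250000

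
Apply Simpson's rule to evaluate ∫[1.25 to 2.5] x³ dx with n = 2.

f(x) = x³
a = 1.25, b = 2.5, n = 2
h = (b - a)/n = 0.625000

Simpson's rule: (h/3)[f(x₀) + 4f(x₁) + 2f(x₂) + ... + f(xₙ)]

x_0 = 1.2500, f(x_0) = 1.953125, coefficient = 1
x_1 = 1.8750, f(x_1) = 6.591797, coefficient = 4
x_2 = 2.5000, f(x_2) = 15.625000, coefficient = 1

I ≈ (0.625000/3) × 43.945312 = 9.155273
Exact value: 9.155273
Error: 0.000000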